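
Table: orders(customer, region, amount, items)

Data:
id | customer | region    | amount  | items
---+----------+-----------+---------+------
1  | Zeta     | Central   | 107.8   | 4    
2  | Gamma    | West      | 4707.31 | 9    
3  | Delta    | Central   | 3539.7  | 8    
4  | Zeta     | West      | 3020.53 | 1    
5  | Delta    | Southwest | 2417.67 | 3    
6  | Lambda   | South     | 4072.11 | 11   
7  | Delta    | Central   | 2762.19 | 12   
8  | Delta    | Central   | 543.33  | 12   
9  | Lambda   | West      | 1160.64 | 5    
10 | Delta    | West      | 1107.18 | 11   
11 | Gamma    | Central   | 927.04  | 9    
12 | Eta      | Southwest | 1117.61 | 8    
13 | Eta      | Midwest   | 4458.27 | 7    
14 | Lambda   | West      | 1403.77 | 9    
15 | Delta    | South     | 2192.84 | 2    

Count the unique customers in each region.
SELECT region, COUNT(DISTINCT customer)
FROM orders
GROUP BY region

Result:
  Central: 3 distinct
  Midwest: 1 distinct
  South: 2 distinct
  Southwest: 2 distinct
  West: 4 distinct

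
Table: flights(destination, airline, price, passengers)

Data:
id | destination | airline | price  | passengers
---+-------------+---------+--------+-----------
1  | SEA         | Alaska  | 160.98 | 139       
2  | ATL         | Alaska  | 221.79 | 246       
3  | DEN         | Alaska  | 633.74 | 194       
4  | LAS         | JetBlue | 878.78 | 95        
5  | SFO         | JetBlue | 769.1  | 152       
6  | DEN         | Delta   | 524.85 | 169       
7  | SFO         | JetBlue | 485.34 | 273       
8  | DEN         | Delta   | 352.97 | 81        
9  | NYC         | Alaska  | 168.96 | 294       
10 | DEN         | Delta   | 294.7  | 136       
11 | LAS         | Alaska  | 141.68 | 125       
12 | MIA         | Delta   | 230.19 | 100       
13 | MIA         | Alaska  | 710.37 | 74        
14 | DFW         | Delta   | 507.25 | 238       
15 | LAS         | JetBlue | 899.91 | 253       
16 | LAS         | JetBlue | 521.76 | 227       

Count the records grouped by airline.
SELECT airline, COUNT(*) as count
FROM flights
GROUP BY airline

Result:
  Alaska: 6
  Delta: 5
  JetBlue: 5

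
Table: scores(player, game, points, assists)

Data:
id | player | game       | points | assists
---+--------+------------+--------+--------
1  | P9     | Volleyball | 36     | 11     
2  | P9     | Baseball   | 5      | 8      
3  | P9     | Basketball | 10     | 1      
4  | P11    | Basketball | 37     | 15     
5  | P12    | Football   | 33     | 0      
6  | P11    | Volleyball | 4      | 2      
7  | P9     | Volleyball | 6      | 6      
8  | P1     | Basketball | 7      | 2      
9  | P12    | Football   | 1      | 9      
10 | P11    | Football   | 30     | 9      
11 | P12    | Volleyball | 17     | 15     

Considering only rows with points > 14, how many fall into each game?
SELECT game, COUNT(*)
FROM scores
WHERE points > 14
GROUP BY game

Note: WHERE filters rows before grouping.

Result:
  Basketball: 1
  Football: 2
  Volleyball: 2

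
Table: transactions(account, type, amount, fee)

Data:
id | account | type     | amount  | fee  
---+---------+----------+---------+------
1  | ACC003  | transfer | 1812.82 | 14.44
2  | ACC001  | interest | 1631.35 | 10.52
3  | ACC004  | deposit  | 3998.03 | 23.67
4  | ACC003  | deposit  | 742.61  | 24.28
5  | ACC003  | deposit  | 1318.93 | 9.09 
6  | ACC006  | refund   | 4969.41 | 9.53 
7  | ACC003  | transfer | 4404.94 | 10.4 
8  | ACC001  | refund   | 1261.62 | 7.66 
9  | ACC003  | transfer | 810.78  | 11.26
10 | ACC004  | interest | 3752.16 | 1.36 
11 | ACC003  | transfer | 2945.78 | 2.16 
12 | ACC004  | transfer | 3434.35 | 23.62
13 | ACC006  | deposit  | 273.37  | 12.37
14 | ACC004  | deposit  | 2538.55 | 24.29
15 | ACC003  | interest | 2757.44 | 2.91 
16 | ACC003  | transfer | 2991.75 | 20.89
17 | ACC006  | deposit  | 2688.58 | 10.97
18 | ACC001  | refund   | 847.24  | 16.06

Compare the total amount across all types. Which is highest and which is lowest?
SELECT type, SUM(amount)
FROM transactions
GROUP BY type
ORDER BY SUM(amount)

All groups:
  refund: 7078.27
  interest: 8140.95
  deposit: 11560.07
  transfer: 16400.42

Highest: transfer (16400.42)
Lowest: refund (7078.27)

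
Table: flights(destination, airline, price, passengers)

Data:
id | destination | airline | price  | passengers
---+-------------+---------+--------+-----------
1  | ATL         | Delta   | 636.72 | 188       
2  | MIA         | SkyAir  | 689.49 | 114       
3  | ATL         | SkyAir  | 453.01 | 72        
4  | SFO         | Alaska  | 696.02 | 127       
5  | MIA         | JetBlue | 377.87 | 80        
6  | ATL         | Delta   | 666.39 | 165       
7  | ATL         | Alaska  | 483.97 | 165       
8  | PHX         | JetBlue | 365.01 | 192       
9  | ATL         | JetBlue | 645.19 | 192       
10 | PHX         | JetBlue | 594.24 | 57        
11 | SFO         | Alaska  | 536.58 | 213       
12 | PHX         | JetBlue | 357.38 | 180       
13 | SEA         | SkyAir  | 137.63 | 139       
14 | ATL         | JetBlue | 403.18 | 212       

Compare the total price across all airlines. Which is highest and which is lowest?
SELECT airline, SUM(price)
FROM flights
GROUP BY airline
ORDER BY SUM(price)

All groups:
  SkyAir: 1280.13
  Delta: 1303.11
  Alaska: 1716.57
  JetBlue: 2742.87

Highest: JetBlue (2742.87)
Lowest: SkyAir (1280.13)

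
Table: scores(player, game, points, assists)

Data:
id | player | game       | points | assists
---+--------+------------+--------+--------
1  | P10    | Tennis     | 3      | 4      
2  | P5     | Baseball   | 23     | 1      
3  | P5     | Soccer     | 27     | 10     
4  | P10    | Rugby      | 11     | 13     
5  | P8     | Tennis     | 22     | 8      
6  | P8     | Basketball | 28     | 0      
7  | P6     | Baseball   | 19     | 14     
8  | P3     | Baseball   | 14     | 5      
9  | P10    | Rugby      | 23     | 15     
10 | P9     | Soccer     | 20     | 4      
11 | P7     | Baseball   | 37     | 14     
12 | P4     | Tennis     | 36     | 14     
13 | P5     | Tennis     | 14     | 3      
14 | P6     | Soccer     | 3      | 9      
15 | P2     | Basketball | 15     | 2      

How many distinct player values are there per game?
SELECT game, COUNT(DISTINCT player)
FROM scores
GROUP BY game

Result:
  Baseball: 4 distinct
  Basketball: 2 distinct
  Rugby: 1 distinct
  Soccer: 3 distinct
  Tennis: 4 distinct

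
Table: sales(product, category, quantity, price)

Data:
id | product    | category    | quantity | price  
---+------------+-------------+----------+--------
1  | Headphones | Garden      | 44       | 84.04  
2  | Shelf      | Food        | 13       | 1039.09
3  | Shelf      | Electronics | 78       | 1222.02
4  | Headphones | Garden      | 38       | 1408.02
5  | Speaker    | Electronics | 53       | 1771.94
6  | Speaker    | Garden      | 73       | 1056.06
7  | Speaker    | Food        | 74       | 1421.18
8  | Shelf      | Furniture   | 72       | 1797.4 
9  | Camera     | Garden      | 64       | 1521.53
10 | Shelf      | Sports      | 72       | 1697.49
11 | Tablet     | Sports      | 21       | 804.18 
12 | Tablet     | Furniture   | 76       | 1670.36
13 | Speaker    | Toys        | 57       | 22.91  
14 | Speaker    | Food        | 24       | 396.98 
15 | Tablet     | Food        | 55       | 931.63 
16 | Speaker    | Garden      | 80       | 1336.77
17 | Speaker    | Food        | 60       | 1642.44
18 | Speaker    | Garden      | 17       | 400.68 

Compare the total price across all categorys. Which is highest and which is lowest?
SELECT category, SUM(price)
FROM sales
GROUP BY category
ORDER BY SUM(price)

All groups:
  Toys: 22.91
  Sports: 2501.67
  Electronics: 2993.96
  Furniture: 3467.76
  Food: 5431.32
  Garden: 5807.10

Highest: Garden (5807.10)
Lowest: Toys (22.91)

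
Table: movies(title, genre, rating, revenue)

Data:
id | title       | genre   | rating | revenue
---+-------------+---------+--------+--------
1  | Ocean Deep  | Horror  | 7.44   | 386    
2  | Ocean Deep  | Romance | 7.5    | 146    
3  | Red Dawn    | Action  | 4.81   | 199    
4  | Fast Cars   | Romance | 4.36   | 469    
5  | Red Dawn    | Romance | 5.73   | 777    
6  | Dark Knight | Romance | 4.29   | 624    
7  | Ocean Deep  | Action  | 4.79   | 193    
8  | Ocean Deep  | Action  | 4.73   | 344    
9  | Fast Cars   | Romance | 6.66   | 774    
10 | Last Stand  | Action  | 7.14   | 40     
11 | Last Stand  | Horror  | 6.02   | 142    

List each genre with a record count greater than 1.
SELECT genre, COUNT(*) as cnt
FROM movies
GROUP BY genre
HAVING COUNT(*) > 1

Result:
  Action: 4
  Horror: 2
  Romance: 5

Note: HAVING filters groups after aggregation, WHERE filters rows before.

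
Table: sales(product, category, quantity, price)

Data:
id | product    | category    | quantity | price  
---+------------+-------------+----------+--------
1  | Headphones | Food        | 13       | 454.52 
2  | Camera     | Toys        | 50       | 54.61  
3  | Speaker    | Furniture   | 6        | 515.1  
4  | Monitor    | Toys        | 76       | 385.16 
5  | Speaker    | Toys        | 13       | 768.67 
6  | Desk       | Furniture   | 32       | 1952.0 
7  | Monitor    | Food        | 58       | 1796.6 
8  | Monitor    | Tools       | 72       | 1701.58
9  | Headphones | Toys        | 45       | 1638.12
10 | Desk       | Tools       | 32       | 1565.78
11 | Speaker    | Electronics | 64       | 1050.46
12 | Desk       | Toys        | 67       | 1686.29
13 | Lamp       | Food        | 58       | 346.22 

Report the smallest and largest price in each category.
SELECT category, MIN(price), MAX(price)
FROM sales
GROUP BY category

Result:
  Electronics: min=1050.46, max=1050.46
  Food: min=346.22, max=1796.60
  Furniture: min=515.10, max=1952.00
  Tools: min=1565.78, max=1701.58
  Toys: min=54.61, max=1686.29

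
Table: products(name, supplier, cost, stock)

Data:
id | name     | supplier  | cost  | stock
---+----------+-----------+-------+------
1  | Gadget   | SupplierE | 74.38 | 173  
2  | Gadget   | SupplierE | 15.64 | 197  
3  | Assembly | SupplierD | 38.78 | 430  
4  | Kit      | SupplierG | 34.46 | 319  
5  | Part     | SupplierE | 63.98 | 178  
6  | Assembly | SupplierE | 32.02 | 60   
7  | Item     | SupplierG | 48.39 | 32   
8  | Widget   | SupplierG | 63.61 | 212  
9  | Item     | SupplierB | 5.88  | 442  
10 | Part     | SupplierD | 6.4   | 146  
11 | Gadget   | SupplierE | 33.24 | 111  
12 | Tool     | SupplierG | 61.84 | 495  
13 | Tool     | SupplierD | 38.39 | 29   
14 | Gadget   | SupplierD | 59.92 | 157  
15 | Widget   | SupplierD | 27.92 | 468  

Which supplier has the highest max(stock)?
SELECT supplier, MAX(stock) as val
FROM products
GROUP BY supplier
ORDER BY val DESC
LIMIT 1

Result: SupplierG with max(stock) = 495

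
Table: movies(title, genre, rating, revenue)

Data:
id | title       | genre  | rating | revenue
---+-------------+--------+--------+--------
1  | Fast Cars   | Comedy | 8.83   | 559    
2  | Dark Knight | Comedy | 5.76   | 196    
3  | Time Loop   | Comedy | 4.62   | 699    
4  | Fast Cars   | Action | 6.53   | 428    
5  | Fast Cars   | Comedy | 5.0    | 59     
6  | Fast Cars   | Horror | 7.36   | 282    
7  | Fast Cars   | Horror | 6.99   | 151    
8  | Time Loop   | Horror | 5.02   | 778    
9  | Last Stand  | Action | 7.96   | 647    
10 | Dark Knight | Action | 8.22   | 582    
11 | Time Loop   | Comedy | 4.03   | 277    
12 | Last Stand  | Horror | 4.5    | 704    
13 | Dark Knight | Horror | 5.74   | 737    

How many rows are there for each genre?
SELECT genre, COUNT(*) as count
FROM movies
GROUP BY genre

Result:
  Action: 3
  Comedy: 5
  Horror: 5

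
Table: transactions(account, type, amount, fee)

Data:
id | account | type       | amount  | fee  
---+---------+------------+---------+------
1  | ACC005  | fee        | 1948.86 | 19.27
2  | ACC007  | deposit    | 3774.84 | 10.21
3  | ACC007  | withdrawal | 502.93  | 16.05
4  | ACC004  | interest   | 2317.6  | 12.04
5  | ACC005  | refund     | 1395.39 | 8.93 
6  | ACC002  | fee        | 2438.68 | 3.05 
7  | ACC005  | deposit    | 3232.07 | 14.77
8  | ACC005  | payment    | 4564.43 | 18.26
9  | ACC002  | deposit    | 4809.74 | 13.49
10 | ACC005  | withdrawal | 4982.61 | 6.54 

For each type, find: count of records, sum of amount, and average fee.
SELECT type,
       COUNT(*) as cnt,
       SUM(amount) as total_amount,
       AVG(fee) as avg_fee
FROM transactions
GROUP BY type

Result:
  deposit: 3 records, 11816.65 total amount, 12.82 avg fee
  fee: 2 records, 4387.54 total amount, 11.16 avg fee
  interest: 1 records, 2317.60 total amount, 12.04 avg fee
  payment: 1 records, 4564.43 total amount, 18.26 avg fee
  refund: 1 records, 1395.39 total amount, 8.93 avg fee
  withdrawal: 2 records, 5485.54 total amount, 11.30 avg fee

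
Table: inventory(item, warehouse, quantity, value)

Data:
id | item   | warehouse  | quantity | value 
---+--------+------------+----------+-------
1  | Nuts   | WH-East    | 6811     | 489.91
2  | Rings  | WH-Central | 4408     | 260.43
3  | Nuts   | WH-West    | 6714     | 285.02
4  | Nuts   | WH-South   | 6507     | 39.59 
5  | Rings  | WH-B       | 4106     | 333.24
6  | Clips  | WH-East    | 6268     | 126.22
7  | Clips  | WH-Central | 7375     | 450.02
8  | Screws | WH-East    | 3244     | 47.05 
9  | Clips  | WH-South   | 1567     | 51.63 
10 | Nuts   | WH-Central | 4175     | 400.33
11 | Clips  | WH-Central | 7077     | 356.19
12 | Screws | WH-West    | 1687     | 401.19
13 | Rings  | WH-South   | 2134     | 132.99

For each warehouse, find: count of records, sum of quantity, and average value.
SELECT warehouse,
       COUNT(*) as cnt,
       SUM(quantity) as total_quantity,
       AVG(value) as avg_value
FROM inventory
GROUP BY warehouse

Result:
  WH-B: 1 records, 4106 total quantity, 333.24 avg value
  WH-Central: 4 records, 23035 total quantity, 366.74 avg value
  WH-East: 3 records, 16323 total quantity, 221.06 avg value
  WH-South: 3 records, 10208 total quantity, 74.74 avg value
  WH-West: 2 records, 8401 total quantity, 343.11 avg value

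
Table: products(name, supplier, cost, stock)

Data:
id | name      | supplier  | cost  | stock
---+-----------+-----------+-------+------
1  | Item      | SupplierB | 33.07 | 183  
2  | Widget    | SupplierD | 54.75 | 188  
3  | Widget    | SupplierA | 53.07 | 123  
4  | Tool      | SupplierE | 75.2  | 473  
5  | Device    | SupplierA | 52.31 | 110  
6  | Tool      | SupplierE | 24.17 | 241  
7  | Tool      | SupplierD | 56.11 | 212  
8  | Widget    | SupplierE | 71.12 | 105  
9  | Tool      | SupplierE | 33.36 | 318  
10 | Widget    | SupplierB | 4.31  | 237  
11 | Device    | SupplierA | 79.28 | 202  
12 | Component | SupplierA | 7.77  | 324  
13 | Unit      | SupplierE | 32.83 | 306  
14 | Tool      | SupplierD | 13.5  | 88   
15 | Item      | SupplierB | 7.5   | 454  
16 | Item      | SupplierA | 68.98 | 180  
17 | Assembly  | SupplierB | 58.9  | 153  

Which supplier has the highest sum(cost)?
SELECT supplier, SUM(cost) as val
FROM products
GROUP BY supplier
ORDER BY val DESC
LIMIT 1

Result: SupplierA with sum(cost) = 261.41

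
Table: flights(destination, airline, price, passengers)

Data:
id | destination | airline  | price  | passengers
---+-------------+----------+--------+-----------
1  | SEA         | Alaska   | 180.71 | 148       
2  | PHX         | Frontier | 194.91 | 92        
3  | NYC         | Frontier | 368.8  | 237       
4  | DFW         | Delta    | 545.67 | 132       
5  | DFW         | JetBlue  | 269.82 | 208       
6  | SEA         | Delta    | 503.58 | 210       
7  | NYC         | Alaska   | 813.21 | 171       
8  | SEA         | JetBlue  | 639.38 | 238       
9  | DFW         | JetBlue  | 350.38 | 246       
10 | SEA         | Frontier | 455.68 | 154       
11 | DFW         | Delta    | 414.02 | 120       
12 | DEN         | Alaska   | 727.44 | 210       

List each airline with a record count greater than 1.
SELECT airline, COUNT(*) as cnt
FROM flights
GROUP BY airline
HAVING COUNT(*) > 1

Result:
  Alaska: 3
  Delta: 3
  Frontier: 3
  JetBlue: 3

Note: HAVING filters groups after aggregation, WHERE filters rows before.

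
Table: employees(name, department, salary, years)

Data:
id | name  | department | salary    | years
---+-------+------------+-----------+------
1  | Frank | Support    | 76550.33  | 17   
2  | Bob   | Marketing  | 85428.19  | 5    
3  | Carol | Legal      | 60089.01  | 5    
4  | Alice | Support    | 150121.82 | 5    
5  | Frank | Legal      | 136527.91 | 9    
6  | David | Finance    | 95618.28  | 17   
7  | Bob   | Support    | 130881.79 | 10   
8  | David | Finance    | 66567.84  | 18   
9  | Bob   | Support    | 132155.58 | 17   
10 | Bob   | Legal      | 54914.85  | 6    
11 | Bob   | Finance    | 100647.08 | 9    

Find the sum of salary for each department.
SELECT department, SUM(salary) as result
FROM employees
GROUP BY department

Result:
  Finance: 262833.20
  Legal: 251531.77
  Marketing: 85428.19
  Support: 489709.52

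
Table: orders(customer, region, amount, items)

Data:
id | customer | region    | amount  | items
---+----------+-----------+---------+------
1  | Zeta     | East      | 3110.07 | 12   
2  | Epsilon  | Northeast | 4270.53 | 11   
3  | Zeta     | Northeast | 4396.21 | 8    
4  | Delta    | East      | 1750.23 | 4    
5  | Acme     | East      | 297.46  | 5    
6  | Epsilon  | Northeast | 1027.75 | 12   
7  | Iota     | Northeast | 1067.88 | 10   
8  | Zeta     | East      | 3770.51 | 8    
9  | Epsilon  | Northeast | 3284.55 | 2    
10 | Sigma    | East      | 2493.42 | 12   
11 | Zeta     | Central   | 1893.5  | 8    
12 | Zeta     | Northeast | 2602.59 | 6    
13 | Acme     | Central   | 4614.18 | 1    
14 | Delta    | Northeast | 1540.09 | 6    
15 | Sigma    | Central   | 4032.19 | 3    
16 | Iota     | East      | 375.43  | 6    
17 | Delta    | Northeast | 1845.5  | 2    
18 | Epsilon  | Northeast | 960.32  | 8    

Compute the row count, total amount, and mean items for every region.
SELECT region,
       COUNT(*) as cnt,
       SUM(amount) as total_amount,
       AVG(items) as avg_items
FROM orders
GROUP BY region

Result:
  Central: 3 records, 10539.87 total amount, 4.00 avg items
  East: 6 records, 11797.12 total amount, 7.83 avg items
  Northeast: 9 records, 20995.42 total amount, 7.22 avg items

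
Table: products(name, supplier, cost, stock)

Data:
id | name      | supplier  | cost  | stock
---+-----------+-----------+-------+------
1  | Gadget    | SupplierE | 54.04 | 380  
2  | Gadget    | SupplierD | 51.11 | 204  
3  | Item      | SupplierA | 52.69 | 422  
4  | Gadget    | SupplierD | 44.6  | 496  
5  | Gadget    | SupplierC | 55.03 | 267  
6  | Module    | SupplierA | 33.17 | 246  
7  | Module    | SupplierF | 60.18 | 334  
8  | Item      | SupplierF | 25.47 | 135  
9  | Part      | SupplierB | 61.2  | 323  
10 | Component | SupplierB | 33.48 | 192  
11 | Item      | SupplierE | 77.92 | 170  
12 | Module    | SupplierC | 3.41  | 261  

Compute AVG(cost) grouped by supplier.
SELECT supplier, AVG(cost) as result
FROM products
GROUP BY supplier

Result:
  SupplierA: 42.93
  SupplierB: 47.34
  SupplierC: 29.22
  SupplierD: 47.86
  SupplierE: 65.98
  SupplierF: 42.83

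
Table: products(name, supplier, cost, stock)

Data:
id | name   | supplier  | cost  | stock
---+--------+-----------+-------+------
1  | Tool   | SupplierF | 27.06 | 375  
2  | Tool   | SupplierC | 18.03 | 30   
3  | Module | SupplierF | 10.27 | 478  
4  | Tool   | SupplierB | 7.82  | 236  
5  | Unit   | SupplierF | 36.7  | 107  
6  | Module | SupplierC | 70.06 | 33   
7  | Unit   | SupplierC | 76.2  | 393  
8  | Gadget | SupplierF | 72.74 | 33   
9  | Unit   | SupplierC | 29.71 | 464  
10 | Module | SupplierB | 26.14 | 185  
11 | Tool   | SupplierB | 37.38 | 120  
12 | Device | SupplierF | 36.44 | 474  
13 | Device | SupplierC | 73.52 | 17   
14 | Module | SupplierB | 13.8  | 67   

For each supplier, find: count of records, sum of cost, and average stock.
SELECT supplier,
       COUNT(*) as cnt,
       SUM(cost) as total_cost,
       AVG(stock) as avg_stock
FROM products
GROUP BY supplier

Result:
  SupplierB: 4 records, 85.14 total cost, 152.00 avg stock
  SupplierC: 5 records, 267.52 total cost, 187.40 avg stock
  SupplierF: 5 records, 183.21 total cost, 293.40 avg stock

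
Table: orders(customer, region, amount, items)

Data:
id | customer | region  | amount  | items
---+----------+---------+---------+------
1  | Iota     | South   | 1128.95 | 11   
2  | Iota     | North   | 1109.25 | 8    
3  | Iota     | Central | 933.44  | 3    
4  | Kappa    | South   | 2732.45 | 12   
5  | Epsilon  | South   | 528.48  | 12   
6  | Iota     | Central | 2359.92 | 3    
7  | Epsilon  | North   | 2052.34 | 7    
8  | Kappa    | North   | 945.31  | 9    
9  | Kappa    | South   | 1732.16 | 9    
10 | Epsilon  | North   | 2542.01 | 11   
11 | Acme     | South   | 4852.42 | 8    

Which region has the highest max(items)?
SELECT region, MAX(items) as val
FROM orders
GROUP BY region
ORDER BY val DESC
LIMIT 1

Result: South with max(items) = 12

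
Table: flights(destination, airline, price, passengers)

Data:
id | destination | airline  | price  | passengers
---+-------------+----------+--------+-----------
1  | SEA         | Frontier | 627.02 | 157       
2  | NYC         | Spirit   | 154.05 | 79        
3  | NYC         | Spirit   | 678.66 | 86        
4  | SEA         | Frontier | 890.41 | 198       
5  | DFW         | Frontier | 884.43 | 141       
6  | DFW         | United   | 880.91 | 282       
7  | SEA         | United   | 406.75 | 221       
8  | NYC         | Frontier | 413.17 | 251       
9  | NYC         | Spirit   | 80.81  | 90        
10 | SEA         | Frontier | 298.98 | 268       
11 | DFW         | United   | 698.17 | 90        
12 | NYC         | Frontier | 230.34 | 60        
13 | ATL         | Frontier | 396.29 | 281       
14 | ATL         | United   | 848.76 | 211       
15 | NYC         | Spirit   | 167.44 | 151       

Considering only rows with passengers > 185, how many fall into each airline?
SELECT airline, COUNT(*)
FROM flights
WHERE passengers > 185
GROUP BY airline

Note: WHERE filters rows before grouping.

Result:
  Frontier: 4
  United: 3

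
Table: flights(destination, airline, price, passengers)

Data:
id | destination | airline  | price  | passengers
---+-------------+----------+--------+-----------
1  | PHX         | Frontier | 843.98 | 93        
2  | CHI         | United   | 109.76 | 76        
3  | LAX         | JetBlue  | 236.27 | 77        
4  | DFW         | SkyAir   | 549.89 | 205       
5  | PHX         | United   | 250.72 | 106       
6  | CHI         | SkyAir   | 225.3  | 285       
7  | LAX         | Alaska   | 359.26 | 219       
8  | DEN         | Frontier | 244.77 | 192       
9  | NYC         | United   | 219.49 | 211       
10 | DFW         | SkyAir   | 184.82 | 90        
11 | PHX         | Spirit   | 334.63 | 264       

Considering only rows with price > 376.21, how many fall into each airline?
SELECT airline, COUNT(*)
FROM flights
WHERE price > 376.21
GROUP BY airline

Note: WHERE filters rows before grouping.

Result:
  Frontier: 1
  SkyAir: 1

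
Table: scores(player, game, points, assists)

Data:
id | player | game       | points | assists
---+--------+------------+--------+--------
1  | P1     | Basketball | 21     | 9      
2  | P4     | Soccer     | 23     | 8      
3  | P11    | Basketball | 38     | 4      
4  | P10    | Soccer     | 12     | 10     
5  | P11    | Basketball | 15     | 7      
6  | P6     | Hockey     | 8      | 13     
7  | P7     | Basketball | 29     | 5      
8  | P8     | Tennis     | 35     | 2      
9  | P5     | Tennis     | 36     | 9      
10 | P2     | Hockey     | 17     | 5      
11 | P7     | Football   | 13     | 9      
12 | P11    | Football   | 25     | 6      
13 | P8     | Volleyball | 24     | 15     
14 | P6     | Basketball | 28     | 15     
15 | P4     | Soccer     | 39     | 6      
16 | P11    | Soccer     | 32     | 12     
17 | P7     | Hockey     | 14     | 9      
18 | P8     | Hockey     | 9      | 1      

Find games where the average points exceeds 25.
SELECT game, AVG(points)
FROM scores
GROUP BY game
HAVING AVG(points) > 25

Result:
  Basketball: avg=26.20
  Soccer: avg=26.50
  Tennis: avg=35.50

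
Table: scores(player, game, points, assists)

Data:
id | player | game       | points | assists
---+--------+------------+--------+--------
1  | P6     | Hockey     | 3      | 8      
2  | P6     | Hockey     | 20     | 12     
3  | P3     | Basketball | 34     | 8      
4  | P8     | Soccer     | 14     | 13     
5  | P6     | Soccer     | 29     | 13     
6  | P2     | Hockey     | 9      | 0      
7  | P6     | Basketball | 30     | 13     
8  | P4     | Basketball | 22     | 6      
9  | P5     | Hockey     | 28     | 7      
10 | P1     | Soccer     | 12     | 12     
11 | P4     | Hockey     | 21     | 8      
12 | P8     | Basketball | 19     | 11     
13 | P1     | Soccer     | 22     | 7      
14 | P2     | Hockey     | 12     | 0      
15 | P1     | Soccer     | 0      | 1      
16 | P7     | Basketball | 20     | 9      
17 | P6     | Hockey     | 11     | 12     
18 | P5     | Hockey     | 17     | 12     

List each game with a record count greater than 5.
SELECT game, COUNT(*) as cnt
FROM scores
GROUP BY game
HAVING COUNT(*) > 5

Result:
  Hockey: 8

Note: HAVING filters groups after aggregation, WHERE filters rows before.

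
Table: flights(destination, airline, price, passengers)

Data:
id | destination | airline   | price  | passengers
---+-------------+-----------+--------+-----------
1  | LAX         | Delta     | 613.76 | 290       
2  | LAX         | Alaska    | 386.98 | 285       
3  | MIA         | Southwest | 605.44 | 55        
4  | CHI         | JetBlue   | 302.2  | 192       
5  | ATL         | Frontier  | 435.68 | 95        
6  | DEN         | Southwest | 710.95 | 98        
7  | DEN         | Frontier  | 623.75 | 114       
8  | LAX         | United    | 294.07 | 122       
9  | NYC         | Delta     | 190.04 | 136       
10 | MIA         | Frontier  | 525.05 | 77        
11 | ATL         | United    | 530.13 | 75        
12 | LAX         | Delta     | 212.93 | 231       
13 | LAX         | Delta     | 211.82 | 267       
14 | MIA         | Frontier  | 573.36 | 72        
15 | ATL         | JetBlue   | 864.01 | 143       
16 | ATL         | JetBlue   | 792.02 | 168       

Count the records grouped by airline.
SELECT airline, COUNT(*) as count
FROM flights
GROUP BY airline

Result:
  Alaska: 1
  Delta: 4
  Frontier: 4
  JetBlue: 3
  Southwest: 2
  United: 2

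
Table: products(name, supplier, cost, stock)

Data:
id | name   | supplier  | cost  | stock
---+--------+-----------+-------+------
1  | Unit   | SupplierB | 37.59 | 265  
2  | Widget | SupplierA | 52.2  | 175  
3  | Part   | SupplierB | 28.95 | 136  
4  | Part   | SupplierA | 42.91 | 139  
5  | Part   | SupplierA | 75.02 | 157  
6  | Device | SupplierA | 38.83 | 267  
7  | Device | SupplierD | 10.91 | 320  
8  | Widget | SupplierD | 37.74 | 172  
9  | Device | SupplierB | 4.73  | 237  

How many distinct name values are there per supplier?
SELECT supplier, COUNT(DISTINCT name)
FROM products
GROUP BY supplier

Result:
  SupplierA: 3 distinct
  SupplierB: 3 distinct
  SupplierD: 2 distinct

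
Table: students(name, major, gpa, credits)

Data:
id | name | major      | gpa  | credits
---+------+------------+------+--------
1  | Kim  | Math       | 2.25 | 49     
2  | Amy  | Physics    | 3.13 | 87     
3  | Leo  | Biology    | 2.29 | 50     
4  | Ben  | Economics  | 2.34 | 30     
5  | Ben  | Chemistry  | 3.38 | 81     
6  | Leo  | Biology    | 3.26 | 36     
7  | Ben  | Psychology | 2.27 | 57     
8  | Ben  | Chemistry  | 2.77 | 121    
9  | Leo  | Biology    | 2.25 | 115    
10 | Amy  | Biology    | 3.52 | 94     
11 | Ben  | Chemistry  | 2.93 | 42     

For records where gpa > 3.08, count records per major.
SELECT major, COUNT(*)
FROM students
WHERE gpa > 3.08
GROUP BY major

Note: WHERE filters rows before grouping.

Result:
  Biology: 2
  Chemistry: 1
  Physics: 1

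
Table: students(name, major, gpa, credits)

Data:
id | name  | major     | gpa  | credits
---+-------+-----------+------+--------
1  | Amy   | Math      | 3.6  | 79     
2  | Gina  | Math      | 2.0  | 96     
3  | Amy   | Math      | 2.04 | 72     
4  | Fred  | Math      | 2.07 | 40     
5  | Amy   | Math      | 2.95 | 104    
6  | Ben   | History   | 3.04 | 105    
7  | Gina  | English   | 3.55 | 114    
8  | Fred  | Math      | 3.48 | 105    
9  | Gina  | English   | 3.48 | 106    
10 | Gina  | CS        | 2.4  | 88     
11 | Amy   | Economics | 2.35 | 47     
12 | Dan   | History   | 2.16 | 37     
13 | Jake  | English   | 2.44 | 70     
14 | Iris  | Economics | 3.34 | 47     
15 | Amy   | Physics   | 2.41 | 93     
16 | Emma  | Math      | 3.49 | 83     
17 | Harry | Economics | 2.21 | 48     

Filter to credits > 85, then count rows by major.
SELECT major, COUNT(*)
FROM students
WHERE credits > 85
GROUP BY major

Note: WHERE filters rows before grouping.

Result:
  CS: 1
  English: 2
  History: 1
  Math: 3
  Physics: 1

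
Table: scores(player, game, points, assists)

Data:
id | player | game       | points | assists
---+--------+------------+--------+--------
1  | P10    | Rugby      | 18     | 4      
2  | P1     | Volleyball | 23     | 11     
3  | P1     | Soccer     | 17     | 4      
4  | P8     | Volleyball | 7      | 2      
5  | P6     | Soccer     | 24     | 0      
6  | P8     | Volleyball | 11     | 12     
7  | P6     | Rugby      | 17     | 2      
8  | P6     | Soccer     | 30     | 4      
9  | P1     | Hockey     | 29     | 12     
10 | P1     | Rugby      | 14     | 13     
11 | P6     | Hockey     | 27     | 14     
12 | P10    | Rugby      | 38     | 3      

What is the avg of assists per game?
SELECT game, AVG(assists) as result
FROM scores
GROUP BY game

Result:
  Hockey: 13.00
  Rugby: 5.50
  Soccer: 2.67
  Volleyball: 8.33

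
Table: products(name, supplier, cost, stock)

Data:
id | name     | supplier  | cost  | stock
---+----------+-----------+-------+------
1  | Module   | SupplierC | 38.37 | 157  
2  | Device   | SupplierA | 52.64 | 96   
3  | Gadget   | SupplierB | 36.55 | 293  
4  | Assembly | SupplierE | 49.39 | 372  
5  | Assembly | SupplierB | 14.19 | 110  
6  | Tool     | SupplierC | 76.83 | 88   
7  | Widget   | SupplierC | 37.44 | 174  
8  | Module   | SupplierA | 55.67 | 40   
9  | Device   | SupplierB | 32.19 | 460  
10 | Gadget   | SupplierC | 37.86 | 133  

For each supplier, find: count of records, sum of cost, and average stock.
SELECT supplier,
       COUNT(*) as cnt,
       SUM(cost) as total_cost,
       AVG(stock) as avg_stock
FROM products
GROUP BY supplier

Result:
  SupplierA: 2 records, 108.31 total cost, 68.00 avg stock
  SupplierB: 3 records, 82.93 total cost, 287.67 avg stock
  SupplierC: 4 records, 190.50 total cost, 138.00 avg stock
  SupplierE: 1 records, 49.39 total cost, 372.00 avg stock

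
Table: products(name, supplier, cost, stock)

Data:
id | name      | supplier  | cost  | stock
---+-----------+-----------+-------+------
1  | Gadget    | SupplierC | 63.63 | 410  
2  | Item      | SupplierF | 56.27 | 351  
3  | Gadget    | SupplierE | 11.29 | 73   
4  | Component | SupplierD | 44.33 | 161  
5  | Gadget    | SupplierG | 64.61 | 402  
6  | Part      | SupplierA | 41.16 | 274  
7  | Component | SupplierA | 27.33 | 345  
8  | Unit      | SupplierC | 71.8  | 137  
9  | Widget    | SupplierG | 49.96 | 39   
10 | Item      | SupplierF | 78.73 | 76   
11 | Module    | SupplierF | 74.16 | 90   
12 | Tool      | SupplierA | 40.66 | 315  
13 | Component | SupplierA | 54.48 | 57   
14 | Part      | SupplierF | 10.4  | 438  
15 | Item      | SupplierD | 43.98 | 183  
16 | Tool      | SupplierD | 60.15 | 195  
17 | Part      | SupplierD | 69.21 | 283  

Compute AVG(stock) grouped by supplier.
SELECT supplier, AVG(stock) as result
FROM products
GROUP BY supplier

Result:
  SupplierA: 247.75
  SupplierC: 273.50
  SupplierD: 205.50
  SupplierE: 73.00
  SupplierF: 238.75
  SupplierG: 220.50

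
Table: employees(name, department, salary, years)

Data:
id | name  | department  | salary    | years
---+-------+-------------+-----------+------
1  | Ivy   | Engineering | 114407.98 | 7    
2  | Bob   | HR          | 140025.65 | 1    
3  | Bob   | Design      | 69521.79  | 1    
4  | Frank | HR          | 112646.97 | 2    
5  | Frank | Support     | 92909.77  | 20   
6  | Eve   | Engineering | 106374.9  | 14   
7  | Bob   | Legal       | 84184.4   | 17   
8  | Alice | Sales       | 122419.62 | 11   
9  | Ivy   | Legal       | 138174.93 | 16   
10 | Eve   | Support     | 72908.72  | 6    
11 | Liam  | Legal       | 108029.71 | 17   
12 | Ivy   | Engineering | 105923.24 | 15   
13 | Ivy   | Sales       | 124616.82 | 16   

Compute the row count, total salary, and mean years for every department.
SELECT department,
       COUNT(*) as cnt,
       SUM(salary) as total_salary,
       AVG(years) as avg_years
FROM employees
GROUP BY department

Result:
  Design: 1 records, 69521.79 total salary, 1.00 avg years
  Engineering: 3 records, 326706.12 total salary, 12.00 avg years
  HR: 2 records, 252672.62 total salary, 1.50 avg years
  Legal: 3 records, 330389.04 total salary, 16.67 avg years
  Sales: 2 records, 247036.44 total salary, 13.50 avg years
  Support: 2 records, 165818.49 total salary, 13.00 avg years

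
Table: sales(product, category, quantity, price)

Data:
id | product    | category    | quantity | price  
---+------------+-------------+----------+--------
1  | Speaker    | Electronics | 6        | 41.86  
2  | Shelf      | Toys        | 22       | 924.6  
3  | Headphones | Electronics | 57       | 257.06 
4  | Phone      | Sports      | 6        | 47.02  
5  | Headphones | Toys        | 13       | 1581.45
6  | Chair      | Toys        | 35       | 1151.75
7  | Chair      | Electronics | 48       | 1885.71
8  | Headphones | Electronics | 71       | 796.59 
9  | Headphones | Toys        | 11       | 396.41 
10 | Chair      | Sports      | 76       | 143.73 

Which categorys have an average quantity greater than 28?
SELECT category, AVG(quantity)
FROM sales
GROUP BY category
HAVING AVG(quantity) > 28

Result:
  Electronics: avg=45.50
  Sports: avg=41.00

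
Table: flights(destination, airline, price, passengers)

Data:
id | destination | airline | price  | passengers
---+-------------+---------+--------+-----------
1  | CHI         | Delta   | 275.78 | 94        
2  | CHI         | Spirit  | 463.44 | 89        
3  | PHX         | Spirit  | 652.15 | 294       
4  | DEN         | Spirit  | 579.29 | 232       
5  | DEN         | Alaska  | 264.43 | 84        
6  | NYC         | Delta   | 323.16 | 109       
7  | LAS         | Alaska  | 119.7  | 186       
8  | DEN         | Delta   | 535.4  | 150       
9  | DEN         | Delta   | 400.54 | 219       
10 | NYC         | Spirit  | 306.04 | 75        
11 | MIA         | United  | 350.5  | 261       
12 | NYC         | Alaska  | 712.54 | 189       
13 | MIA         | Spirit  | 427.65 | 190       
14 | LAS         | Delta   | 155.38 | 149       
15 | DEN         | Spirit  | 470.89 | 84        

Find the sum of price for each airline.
SELECT airline, SUM(price) as result
FROM flights
GROUP BY airline

Result:
  Alaska: 1096.67
  Delta: 1690.26
  Spirit: 2899.46
  United: 350.50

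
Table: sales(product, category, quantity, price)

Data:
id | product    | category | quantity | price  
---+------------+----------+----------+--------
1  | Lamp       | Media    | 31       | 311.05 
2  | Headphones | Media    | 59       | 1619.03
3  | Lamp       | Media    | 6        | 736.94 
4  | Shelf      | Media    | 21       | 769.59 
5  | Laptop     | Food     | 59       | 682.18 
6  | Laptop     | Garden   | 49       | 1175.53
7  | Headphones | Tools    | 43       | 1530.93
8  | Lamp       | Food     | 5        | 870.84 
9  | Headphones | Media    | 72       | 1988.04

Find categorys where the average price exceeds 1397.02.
SELECT category, AVG(price)
FROM sales
GROUP BY category
HAVING AVG(price) > 1397.02

Result:
  Tools: avg=1530.93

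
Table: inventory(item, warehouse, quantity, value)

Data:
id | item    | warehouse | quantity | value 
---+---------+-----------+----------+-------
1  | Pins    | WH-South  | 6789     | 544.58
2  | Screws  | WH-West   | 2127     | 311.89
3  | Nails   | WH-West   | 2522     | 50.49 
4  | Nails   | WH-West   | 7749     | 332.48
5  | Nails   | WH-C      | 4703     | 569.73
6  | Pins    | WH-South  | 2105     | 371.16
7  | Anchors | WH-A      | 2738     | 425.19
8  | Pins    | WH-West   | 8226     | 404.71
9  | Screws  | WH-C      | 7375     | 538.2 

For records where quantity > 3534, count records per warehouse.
SELECT warehouse, COUNT(*)
FROM inventory
WHERE quantity > 3534
GROUP BY warehouse

Note: WHERE filters rows before grouping.

Result:
  WH-C: 2
  WH-South: 1
  WH-West: 2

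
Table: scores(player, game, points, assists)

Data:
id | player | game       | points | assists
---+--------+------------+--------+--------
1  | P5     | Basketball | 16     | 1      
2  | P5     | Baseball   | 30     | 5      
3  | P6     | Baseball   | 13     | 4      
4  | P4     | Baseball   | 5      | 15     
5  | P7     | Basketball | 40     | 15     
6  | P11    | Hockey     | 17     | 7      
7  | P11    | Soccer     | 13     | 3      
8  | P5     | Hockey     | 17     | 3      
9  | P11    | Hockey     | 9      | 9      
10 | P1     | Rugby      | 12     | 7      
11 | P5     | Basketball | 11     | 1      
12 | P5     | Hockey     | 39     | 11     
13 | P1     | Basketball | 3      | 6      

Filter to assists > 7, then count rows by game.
SELECT game, COUNT(*)
FROM scores
WHERE assists > 7
GROUP BY game

Note: WHERE filters rows before grouping.

Result:
  Baseball: 1
  Basketball: 1
  Hockey: 2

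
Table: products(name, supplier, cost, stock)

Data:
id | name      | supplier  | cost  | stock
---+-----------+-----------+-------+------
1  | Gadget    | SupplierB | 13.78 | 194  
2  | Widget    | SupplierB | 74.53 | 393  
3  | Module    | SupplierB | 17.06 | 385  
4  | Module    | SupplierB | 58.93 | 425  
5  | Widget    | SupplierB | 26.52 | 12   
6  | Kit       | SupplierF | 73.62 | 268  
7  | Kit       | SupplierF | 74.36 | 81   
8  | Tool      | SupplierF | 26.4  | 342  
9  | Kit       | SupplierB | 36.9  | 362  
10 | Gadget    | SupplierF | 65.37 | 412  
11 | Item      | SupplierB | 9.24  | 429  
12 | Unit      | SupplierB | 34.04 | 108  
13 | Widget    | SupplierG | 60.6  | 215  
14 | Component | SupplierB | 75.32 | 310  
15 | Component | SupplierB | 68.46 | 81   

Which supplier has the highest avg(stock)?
SELECT supplier, AVG(stock) as val
FROM products
GROUP BY supplier
ORDER BY val DESC
LIMIT 1

Result: SupplierF with avg(stock) = 275.75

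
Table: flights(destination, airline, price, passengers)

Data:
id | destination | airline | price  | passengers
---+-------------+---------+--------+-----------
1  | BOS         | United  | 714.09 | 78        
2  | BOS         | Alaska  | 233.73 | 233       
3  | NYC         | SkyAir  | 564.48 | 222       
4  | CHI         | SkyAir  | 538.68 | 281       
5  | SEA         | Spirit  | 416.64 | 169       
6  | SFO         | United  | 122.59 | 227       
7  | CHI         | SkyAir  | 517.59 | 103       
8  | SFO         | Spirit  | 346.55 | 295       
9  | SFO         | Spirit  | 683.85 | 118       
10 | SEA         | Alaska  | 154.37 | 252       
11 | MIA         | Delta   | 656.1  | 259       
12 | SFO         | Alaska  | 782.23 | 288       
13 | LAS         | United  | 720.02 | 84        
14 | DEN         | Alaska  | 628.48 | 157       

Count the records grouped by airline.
SELECT airline, COUNT(*) as count
FROM flights
GROUP BY airline

Result:
  Alaska: 4
  Delta: 1
  SkyAir: 3
  Spirit: 3
  United: 3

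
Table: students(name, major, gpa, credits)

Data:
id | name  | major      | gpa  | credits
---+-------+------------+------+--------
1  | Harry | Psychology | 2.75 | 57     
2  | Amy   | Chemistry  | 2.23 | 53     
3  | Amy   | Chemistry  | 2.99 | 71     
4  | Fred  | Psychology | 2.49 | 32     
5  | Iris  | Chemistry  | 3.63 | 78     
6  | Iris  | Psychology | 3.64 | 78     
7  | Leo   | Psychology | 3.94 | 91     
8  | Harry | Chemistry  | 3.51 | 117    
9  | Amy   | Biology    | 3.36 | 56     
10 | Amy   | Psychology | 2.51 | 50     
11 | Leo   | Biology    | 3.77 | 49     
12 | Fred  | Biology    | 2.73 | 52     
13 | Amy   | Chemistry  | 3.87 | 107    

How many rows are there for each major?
SELECT major, COUNT(*) as count
FROM students
GROUP BY major

Result:
  Biology: 3
  Chemistry: 5
  Psychology: 5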